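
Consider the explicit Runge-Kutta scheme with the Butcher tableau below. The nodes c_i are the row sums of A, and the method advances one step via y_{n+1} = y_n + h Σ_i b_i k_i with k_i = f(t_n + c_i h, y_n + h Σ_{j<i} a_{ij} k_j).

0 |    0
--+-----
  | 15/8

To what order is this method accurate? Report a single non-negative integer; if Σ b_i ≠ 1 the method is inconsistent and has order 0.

0

b = (15/8)
c = (0)
Σ b_i: 15/8·1 = 15/8 ≠ 1 ⇒ order 0.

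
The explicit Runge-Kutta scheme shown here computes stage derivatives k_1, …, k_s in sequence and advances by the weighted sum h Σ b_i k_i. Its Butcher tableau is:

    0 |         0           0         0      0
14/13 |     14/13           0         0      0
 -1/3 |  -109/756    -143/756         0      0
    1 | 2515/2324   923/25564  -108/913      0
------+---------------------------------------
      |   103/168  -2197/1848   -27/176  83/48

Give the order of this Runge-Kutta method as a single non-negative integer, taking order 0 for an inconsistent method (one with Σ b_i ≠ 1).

4

b = (103/168, -2197/1848, -27/176, 83/48)
c = (0, 14/13, -1/3, 1)
Ac = (0, 0, -11/54, 13/166)
Σ b_i: 103/168·1 + (-2197/1848)·1 + (-27/176)·1 + 83/48·1 = 1 ✓
b·c: (-2197/1848)·14/13 + (-27/176)·(-1/3) + 83/48·1 = 1/2 ✓
b·c²: (-2197/1848)·196/169 + (-27/176)·1/9 + 83/48·1 = 1/3 ✓
b·Ac: (-27/176)·(-11/54) + 83/48·13/166 = 1/6 ✓
b·c³: (-2197/1848)·2744/2197 + (-27/176)·(-1/27) + 83/48·1 = 1/4 ✓
b·(c∘Ac): (-27/176)·11/162 + 83/48·13/166 = 1/8 ✓
b·Ac²: (-27/176)·(-77/351) + 83/48·31/1079 = 1/12 ✓
b·A²c: 83/48·2/83 = 1/24 ✓; 4 stages ⇒ order 4.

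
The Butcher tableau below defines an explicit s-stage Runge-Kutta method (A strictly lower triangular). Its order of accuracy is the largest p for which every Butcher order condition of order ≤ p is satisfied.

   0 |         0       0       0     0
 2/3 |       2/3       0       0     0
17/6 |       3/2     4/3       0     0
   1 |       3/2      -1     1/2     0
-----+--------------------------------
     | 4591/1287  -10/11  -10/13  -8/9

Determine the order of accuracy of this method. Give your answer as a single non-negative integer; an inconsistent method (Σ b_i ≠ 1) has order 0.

1

b = (4591/1287, -10/11, -10/13, -8/9)
c = (0, 2/3, 17/6, 1)
Ac = (0, 0, 8/9, 3/4)
Σ b_i: 4591/1287·1 + (-10/11)·1 + (-10/13)·1 + (-8/9)·1 = 1 ✓
b·c: (-10/11)·2/3 + (-10/13)·17/6 + (-8/9)·1 = -4729/1287 ≠ 1/2 ⇒ order 1.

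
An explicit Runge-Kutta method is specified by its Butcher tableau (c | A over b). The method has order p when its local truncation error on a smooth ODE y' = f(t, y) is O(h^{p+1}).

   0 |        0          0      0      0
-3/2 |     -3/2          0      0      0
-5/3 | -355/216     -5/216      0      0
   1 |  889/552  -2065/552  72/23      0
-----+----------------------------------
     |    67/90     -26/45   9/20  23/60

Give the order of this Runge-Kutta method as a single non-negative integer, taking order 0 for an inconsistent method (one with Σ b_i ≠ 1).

b = (67/90, -26/45, 9/20, 23/60)
c = (0, -3/2, -5/3, 1)
Ac = (0, 0, 5/144, 145/368)
Σ b_i: 67/90·1 + (-26/45)·1 + 9/20·1 + 23/60·1 = 1 ✓
b·c: (-26/45)·(-3/2) + 9/20·(-5/3) + 23/60·1 = 1/2 ✓
b·c²: (-26/45)·9/4 + 9/20·25/9 + 23/60·1 = 1/3 ✓
b·Ac: 9/20·5/144 + 23/60·145/368 = 1/6 ✓
b·c³: (-26/45)·(-27/8) + 9/20·(-125/27) + 23/60·1 = 1/4 ✓
b·(c∘Ac): 9/20·(-25/432) + 23/60·145/368 = 1/8 ✓
b·Ac²: 9/20·(-5/96) + 23/60·205/736 = 1/12 ✓
b·A²c: 23/60·5/46 = 1/24 ✓; 4 stages ⇒ order 4.

4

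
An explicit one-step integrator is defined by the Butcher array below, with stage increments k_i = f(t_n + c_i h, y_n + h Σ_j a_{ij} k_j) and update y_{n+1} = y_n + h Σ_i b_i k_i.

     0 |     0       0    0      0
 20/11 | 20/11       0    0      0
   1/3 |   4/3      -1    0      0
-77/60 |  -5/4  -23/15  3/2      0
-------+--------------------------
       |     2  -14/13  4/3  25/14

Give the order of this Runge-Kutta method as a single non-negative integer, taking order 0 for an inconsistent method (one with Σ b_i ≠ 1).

b = (2, -14/13, 4/3, 25/14)
c = (0, 20/11, 1/3, -77/60)
Ac = (0, 0, -20/11, -151/66)
Σ b_i: 2·1 + (-14/13)·1 + 4/3·1 + 25/14·1 = 2207/546 ≠ 1 ⇒ order 0.

0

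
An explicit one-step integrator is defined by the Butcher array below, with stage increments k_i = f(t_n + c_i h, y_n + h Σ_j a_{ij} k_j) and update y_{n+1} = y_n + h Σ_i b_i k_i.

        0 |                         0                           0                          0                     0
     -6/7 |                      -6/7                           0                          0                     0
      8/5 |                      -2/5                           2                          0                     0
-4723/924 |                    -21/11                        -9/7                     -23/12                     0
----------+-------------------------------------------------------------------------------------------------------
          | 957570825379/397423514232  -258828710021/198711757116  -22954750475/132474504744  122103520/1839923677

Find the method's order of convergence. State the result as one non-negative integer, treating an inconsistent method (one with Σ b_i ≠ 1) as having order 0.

3

b = (957570825379/397423514232, -258828710021/198711757116, -22954750475/132474504744, 122103520/1839923677)
c = (0, -6/7, 8/5, -4723/924)
Ac = (0, 0, -12/7, -1444/735)
Σ b_i: 957570825379/397423514232·1 + (-258828710021/198711757116)·1 + (-22954750475/132474504744)·1 + 122103520/1839923677·1 = 1 ✓
b·c: (-258828710021/198711757116)·(-6/7) + (-22954750475/132474504744)·8/5 + 122103520/1839923677·(-4723/924) = 1/2 ✓
b·c²: (-258828710021/198711757116)·36/49 + (-22954750475/132474504744)·64/25 + 122103520/1839923677·22306729/853776 = 1/3 ✓
b·Ac: (-22954750475/132474504744)·(-12/7) + 122103520/1839923677·(-1444/735) = 1/6 ✓
b·c³: (-258828710021/198711757116)·(-216/343) + (-22954750475/132474504744)·512/125 + 122103520/1839923677·(-105354681067/788889024) = -2343522840188899/267764092713810 ≠ 1/4 ⇒ order 3.
b·(c∘Ac): (-22954750475/132474504744)·(-96/35) + 122103520/1839923677·1705003/169785 = 926384919436/811406341557 ≠ 1/8
b·Ac²: (-22954750475/132474504744)·72/49 + 122103520/1839923677·(-150524/25725) = -124207160179/193191986085 ≠ 1/12
b·A²c: 122103520/1839923677·23/7 = 401197280/1839923677 ≠ 1/24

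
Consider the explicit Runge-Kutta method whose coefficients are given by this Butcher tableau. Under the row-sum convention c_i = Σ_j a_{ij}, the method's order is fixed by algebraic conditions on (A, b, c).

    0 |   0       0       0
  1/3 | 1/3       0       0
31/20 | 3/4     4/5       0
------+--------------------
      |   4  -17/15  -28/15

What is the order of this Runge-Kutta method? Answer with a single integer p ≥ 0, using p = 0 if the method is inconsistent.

b = (4, -17/15, -28/15)
c = (0, 1/3, 31/20)
Ac = (0, 0, 4/15)
Σ b_i: 4·1 + (-17/15)·1 + (-28/15)·1 = 1 ✓
b·c: (-17/15)·1/3 + (-28/15)·31/20 = -736/225 ≠ 1/2 ⇒ order 1.

1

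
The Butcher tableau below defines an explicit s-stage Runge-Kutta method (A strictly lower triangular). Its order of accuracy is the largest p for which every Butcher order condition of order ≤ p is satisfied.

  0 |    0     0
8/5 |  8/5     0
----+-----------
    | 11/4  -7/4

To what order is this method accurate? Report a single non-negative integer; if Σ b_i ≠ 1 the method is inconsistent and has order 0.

b = (11/4, -7/4)
c = (0, 8/5)
Σ b_i: 11/4·1 + (-7/4)·1 = 1 ✓
b·c: (-7/4)·8/5 = -14/5 ≠ 1/2 ⇒ order 1.

1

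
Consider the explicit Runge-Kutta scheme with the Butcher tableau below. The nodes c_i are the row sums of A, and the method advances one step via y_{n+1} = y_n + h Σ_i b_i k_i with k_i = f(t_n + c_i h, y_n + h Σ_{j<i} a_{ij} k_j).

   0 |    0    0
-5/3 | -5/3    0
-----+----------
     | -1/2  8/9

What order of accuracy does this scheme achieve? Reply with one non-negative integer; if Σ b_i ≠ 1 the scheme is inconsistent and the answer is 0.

0

b = (-1/2, 8/9)
c = (0, -5/3)
Σ b_i: (-1/2)·1 + 8/9·1 = 7/18 ≠ 1 ⇒ order 0.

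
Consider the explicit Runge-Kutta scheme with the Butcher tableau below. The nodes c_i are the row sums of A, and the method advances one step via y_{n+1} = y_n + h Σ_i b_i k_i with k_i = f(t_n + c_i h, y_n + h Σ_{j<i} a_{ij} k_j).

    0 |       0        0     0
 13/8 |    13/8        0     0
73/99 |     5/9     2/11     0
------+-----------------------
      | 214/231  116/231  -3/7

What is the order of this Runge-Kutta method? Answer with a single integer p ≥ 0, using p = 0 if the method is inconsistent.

b = (214/231, 116/231, -3/7)
c = (0, 13/8, 73/99)
Ac = (0, 0, 13/44)
Σ b_i: 214/231·1 + 116/231·1 + (-3/7)·1 = 1 ✓
b·c: 116/231·13/8 + (-3/7)·73/99 = 1/2 ✓
b·c²: 116/231·169/64 + (-3/7)·5329/9801 = 399935/365904 ≠ 1/3 ⇒ order 2.
b·Ac: (-3/7)·13/44 = -39/308 ≠ 1/6

2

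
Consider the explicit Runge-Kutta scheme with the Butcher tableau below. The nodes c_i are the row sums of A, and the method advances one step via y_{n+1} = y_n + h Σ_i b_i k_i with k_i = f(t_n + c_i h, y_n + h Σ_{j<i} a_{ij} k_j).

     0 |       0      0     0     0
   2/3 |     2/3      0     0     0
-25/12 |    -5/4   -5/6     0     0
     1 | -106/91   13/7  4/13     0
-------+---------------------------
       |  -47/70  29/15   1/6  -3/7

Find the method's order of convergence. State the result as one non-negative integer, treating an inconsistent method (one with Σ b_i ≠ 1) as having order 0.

1

b = (-47/70, 29/15, 1/6, -3/7)
c = (0, 2/3, -25/12, 1)
Ac = (0, 0, -5/9, 163/273)
Σ b_i: (-47/70)·1 + 29/15·1 + 1/6·1 + (-3/7)·1 = 1 ✓
b·c: 29/15·2/3 + 1/6·(-25/12) + (-3/7)·1 = 431/840 ≠ 1/2 ⇒ order 1.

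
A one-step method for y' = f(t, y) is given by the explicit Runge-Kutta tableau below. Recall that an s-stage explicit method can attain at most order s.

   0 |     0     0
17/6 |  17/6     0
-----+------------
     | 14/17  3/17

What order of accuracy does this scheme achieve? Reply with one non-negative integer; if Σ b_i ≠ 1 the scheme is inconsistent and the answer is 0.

b = (14/17, 3/17)
c = (0, 17/6)
Σ b_i: 14/17·1 + 3/17·1 = 1 ✓
b·c: 3/17·17/6 = 1/2 ✓; 2 stages ⇒ order 2.

2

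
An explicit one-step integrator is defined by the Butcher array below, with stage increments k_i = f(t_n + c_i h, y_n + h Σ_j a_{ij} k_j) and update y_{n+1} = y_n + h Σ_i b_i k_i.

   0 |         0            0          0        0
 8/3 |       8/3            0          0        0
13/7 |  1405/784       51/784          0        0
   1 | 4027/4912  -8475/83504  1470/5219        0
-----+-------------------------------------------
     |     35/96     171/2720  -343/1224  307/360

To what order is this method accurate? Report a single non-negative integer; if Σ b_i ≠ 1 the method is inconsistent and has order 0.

b = (35/96, 171/2720, -343/1224, 307/360)
c = (0, 8/3, 13/7, 1)
Ac = (0, 0, 17/98, 155/614)
Σ b_i: 35/96·1 + 171/2720·1 + (-343/1224)·1 + 307/360·1 = 1 ✓
b·c: 171/2720·8/3 + (-343/1224)·13/7 + 307/360·1 = 1/2 ✓
b·c²: 171/2720·64/9 + (-343/1224)·169/49 + 307/360·1 = 1/3 ✓
b·Ac: (-343/1224)·17/98 + 307/360·155/614 = 1/6 ✓
b·c³: 171/2720·512/27 + (-343/1224)·2197/343 + 307/360·1 = 1/4 ✓
b·(c∘Ac): (-343/1224)·221/686 + 307/360·155/614 = 1/8 ✓
b·Ac²: (-343/1224)·68/147 + 307/360·230/921 = 1/12 ✓
b·A²c: 307/360·15/307 = 1/24 ✓; 4 stages ⇒ order 4.

4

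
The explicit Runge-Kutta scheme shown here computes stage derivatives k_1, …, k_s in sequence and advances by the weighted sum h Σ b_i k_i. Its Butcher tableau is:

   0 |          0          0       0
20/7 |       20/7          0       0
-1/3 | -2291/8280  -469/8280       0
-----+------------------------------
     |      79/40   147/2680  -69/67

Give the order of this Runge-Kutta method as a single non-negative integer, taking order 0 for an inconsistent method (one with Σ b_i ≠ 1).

b = (79/40, 147/2680, -69/67)
c = (0, 20/7, -1/3)
Ac = (0, 0, -67/414)
Σ b_i: 79/40·1 + 147/2680·1 + (-69/67)·1 = 1 ✓
b·c: 147/2680·20/7 + (-69/67)·(-1/3) = 1/2 ✓
b·c²: 147/2680·400/49 + (-69/67)·1/9 = 1/3 ✓
b·Ac: (-69/67)·(-67/414) = 1/6 ✓; 3 stages ⇒ order 3.

3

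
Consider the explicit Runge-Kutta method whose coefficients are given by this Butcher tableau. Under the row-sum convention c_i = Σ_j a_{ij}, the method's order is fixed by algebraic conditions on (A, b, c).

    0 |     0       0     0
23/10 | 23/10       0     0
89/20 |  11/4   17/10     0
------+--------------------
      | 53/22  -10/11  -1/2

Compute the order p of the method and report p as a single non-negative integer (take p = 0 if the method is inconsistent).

b = (53/22, -10/11, -1/2)
c = (0, 23/10, 89/20)
Ac = (0, 0, 391/100)
Σ b_i: 53/22·1 + (-10/11)·1 + (-1/2)·1 = 1 ✓
b·c: (-10/11)·23/10 + (-1/2)·89/20 = -1899/440 ≠ 1/2 ⇒ order 1.

1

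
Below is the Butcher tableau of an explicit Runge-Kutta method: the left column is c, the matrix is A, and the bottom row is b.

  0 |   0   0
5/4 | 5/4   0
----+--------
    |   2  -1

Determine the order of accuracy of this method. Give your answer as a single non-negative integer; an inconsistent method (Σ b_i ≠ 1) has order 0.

1

b = (2, -1)
c = (0, 5/4)
Σ b_i: 2·1 + (-1)·1 = 1 ✓
b·c: (-1)·5/4 = -5/4 ≠ 1/2 ⇒ order 1.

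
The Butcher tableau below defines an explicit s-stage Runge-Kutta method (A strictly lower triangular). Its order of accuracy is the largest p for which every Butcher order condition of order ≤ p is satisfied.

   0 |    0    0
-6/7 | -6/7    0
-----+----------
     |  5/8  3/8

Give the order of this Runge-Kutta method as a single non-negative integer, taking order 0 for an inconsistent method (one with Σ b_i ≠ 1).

1

b = (5/8, 3/8)
c = (0, -6/7)
Σ b_i: 5/8·1 + 3/8·1 = 1 ✓
b·c: 3/8·(-6/7) = -9/28 ≠ 1/2 ⇒ order 1.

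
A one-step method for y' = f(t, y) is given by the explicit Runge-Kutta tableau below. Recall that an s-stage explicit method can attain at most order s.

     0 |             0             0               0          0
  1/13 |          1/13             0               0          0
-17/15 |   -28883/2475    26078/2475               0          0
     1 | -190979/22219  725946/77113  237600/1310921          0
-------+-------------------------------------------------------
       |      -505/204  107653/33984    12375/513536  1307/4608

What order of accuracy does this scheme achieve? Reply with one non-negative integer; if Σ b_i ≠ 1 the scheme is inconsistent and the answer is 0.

4

b = (-505/204, 107653/33984, 12375/513536, 1307/4608)
c = (0, 1/13, -17/15, 1)
Ac = (0, 0, 2006/2475, 678/1307)
Σ b_i: (-505/204)·1 + 107653/33984·1 + 12375/513536·1 + 1307/4608·1 = 1 ✓
b·c: 107653/33984·1/13 + 12375/513536·(-17/15) + 1307/4608·1 = 1/2 ✓
b·c²: 107653/33984·1/169 + 12375/513536·289/225 + 1307/4608·1 = 1/3 ✓
b·Ac: 12375/513536·2006/2475 + 1307/4608·678/1307 = 1/6 ✓
b·c³: 107653/33984·1/2197 + 12375/513536·(-4913/3375) + 1307/4608·1 = 1/4 ✓
b·(c∘Ac): 12375/513536·(-34102/37125) + 1307/4608·678/1307 = 1/8 ✓
b·Ac²: 12375/513536·2006/32175 + 1307/4608·4902/16991 = 1/12 ✓
b·A²c: 1307/4608·192/1307 = 1/24 ✓; 4 stages ⇒ order 4.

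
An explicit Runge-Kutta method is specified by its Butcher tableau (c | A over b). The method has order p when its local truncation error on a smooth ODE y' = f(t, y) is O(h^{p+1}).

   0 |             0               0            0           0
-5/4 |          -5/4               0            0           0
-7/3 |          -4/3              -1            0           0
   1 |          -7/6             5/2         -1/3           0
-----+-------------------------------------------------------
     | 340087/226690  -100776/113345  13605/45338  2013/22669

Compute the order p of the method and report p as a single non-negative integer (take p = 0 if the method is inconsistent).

3

b = (340087/226690, -100776/113345, 13605/45338, 2013/22669)
c = (0, -5/4, -7/3, 1)
Ac = (0, 0, 5/4, -169/72)
Σ b_i: 340087/226690·1 + (-100776/113345)·1 + 13605/45338·1 + 2013/22669·1 = 1 ✓
b·c: (-100776/113345)·(-5/4) + 13605/45338·(-7/3) + 2013/22669·1 = 1/2 ✓
b·c²: (-100776/113345)·25/16 + 13605/45338·49/9 + 2013/22669·1 = 1/3 ✓
b·Ac: 13605/45338·5/4 + 2013/22669·(-169/72) = 1/6 ✓
b·c³: (-100776/113345)·(-125/64) + 13605/45338·(-343/27) + 2013/22669·1 = -3242759/1632168 ≠ 1/4 ⇒ order 3.
b·(c∘Ac): 13605/45338·(-35/12) + 2013/22669·(-169/72) = -294787/272028 ≠ 1/8
b·Ac²: 13605/45338·(-25/16) + 2013/22669·1807/864 = -462157/1632168 ≠ 1/12
b·A²c: 2013/22669·(-5/12) = -3355/90676 ≠ 1/24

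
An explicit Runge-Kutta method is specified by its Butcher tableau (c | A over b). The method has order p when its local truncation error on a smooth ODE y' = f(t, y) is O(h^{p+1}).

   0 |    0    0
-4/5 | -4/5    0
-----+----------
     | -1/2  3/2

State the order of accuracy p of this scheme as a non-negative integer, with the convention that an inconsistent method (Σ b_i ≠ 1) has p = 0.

b = (-1/2, 3/2)
c = (0, -4/5)
Σ b_i: (-1/2)·1 + 3/2·1 = 1 ✓
b·c: 3/2·(-4/5) = -6/5 ≠ 1/2 ⇒ order 1.

1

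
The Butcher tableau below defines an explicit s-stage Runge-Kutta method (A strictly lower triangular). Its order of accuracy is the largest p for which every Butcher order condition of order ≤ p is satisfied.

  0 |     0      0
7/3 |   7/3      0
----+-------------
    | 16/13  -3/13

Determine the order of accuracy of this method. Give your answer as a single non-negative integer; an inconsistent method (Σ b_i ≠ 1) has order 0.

1

b = (16/13, -3/13)
c = (0, 7/3)
Σ b_i: 16/13·1 + (-3/13)·1 = 1 ✓
b·c: (-3/13)·7/3 = -7/13 ≠ 1/2 ⇒ order 1.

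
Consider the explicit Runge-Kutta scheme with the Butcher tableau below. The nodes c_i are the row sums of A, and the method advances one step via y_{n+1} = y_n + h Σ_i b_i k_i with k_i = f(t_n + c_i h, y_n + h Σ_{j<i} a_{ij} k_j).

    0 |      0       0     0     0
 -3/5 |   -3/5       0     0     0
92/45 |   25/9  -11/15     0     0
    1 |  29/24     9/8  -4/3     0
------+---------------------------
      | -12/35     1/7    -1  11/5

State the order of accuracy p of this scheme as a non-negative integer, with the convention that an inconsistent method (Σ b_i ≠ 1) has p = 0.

1

b = (-12/35, 1/7, -1, 11/5)
c = (0, -3/5, 92/45, 1)
Ac = (0, 0, 11/25, -3673/1080)
Σ b_i: (-12/35)·1 + 1/7·1 + (-1)·1 + 11/5·1 = 1 ✓
b·c: 1/7·(-3/5) + (-1)·92/45 + 11/5·1 = 22/315 ≠ 1/2 ⇒ order 1.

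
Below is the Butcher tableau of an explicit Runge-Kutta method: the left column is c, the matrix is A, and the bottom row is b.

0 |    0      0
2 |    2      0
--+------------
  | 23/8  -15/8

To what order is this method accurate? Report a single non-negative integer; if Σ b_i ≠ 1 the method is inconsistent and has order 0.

1

b = (23/8, -15/8)
c = (0, 2)
Σ b_i: 23/8·1 + (-15/8)·1 = 1 ✓
b·c: (-15/8)·2 = -15/4 ≠ 1/2 ⇒ order 1.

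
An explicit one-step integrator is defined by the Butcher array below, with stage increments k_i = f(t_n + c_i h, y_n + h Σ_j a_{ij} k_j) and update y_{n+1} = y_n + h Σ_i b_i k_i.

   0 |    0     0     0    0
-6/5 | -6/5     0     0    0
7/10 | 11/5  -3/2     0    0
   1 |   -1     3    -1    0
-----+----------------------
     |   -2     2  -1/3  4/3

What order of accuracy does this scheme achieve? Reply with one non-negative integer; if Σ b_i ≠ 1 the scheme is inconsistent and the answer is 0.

1

b = (-2, 2, -1/3, 4/3)
c = (0, -6/5, 7/10, 1)
Ac = (0, 0, 9/5, -43/10)
Σ b_i: (-2)·1 + 2·1 + (-1/3)·1 + 4/3·1 = 1 ✓
b·c: 2·(-6/5) + (-1/3)·7/10 + 4/3·1 = -13/10 ≠ 1/2 ⇒ order 1.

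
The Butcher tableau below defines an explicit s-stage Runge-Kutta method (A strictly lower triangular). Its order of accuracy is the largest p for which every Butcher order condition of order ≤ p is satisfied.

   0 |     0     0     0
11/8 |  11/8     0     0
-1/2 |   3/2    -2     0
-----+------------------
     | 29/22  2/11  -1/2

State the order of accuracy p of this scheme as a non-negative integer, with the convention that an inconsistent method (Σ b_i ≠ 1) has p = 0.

b = (29/22, 2/11, -1/2)
c = (0, 11/8, -1/2)
Ac = (0, 0, -11/4)
Σ b_i: 29/22·1 + 2/11·1 + (-1/2)·1 = 1 ✓
b·c: 2/11·11/8 + (-1/2)·(-1/2) = 1/2 ✓
b·c²: 2/11·121/64 + (-1/2)·1/4 = 7/32 ≠ 1/3 ⇒ order 2.
b·Ac: (-1/2)·(-11/4) = 11/8 ≠ 1/6

2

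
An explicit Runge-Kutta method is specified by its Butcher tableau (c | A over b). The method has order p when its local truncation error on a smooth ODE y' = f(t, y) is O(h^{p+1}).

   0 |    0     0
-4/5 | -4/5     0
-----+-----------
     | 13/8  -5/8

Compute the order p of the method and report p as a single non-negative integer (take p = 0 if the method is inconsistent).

b = (13/8, -5/8)
c = (0, -4/5)
Σ b_i: 13/8·1 + (-5/8)·1 = 1 ✓
b·c: (-5/8)·(-4/5) = 1/2 ✓; 2 stages ⇒ order 2.

2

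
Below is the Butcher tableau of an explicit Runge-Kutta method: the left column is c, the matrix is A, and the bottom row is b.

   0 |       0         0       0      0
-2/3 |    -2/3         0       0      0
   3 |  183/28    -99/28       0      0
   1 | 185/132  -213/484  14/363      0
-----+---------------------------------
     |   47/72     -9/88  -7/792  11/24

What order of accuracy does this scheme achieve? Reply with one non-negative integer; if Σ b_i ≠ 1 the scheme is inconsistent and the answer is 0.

b = (47/72, -9/88, -7/792, 11/24)
c = (0, -2/3, 3, 1)
Ac = (0, 0, 33/14, 9/22)
Σ b_i: 47/72·1 + (-9/88)·1 + (-7/792)·1 + 11/24·1 = 1 ✓
b·c: (-9/88)·(-2/3) + (-7/792)·3 + 11/24·1 = 1/2 ✓
b·c²: (-9/88)·4/9 + (-7/792)·9 + 11/24·1 = 1/3 ✓
b·Ac: (-7/792)·33/14 + 11/24·9/22 = 1/6 ✓
b·c³: (-9/88)·(-8/27) + (-7/792)·27 + 11/24·1 = 1/4 ✓
b·(c∘Ac): (-7/792)·99/14 + 11/24·9/22 = 1/8 ✓
b·Ac²: (-7/792)·(-11/7) + 11/24·5/33 = 1/12 ✓
b·A²c: 11/24·1/11 = 1/24 ✓; 4 stages ⇒ order 4.

4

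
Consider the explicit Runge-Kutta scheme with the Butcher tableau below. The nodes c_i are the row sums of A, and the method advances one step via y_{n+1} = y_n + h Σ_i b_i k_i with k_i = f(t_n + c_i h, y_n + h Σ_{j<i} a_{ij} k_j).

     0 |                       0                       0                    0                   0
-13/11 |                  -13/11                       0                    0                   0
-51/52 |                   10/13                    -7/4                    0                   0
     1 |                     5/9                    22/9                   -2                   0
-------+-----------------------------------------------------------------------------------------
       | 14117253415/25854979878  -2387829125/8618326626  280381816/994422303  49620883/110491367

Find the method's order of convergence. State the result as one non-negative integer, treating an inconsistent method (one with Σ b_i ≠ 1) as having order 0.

b = (14117253415/25854979878, -2387829125/8618326626, 280381816/994422303, 49620883/110491367)
c = (0, -13/11, -51/52, 1)
Ac = (0, 0, 91/44, -217/234)
Σ b_i: 14117253415/25854979878·1 + (-2387829125/8618326626)·1 + 280381816/994422303·1 + 49620883/110491367·1 = 1 ✓
b·c: (-2387829125/8618326626)·(-13/11) + 280381816/994422303·(-51/52) + 49620883/110491367·1 = 1/2 ✓
b·c²: (-2387829125/8618326626)·169/121 + 280381816/994422303·2601/2704 + 49620883/110491367·1 = 1/3 ✓
b·Ac: 280381816/994422303·91/44 + 49620883/110491367·(-217/234) = 1/6 ✓
b·c³: (-2387829125/8618326626)·(-2197/1331) + 280381816/994422303·(-132651/140608) + 49620883/110491367·1 = 242853965735/379206371544 ≠ 1/4 ⇒ order 3.
b·(c∘Ac): 280381816/994422303·(-357/176) + 49620883/110491367·(-217/234) = -140410364/142060329 ≠ 1/8
b·Ac²: 280381816/994422303·(-1183/484) + 49620883/110491367·199477/133848 = -7532207447/379206371544 ≠ 1/12
b·A²c: 49620883/110491367·(-91/22) = -645071479/347258582 ≠ 1/24

3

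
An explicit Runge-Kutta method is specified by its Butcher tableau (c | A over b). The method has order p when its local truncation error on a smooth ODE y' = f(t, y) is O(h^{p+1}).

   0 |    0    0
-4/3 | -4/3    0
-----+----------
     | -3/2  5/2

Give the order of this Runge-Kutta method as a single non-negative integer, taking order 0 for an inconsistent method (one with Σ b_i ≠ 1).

1

b = (-3/2, 5/2)
c = (0, -4/3)
Σ b_i: (-3/2)·1 + 5/2·1 = 1 ✓
b·c: 5/2·(-4/3) = -10/3 ≠ 1/2 ⇒ order 1.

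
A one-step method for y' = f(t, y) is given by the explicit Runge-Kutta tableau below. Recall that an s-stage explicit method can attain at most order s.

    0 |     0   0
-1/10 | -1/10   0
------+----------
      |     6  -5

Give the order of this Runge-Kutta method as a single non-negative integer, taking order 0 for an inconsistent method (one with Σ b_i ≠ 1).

b = (6, -5)
c = (0, -1/10)
Σ b_i: 6·1 + (-5)·1 = 1 ✓
b·c: (-5)·(-1/10) = 1/2 ✓; 2 stages ⇒ order 2.

2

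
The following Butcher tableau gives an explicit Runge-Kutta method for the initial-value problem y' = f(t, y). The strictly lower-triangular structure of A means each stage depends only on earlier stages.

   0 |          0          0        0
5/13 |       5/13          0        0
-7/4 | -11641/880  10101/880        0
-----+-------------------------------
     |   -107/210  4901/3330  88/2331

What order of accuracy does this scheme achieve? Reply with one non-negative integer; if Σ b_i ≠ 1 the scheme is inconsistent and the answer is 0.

3

b = (-107/210, 4901/3330, 88/2331)
c = (0, 5/13, -7/4)
Ac = (0, 0, 777/176)
Σ b_i: (-107/210)·1 + 4901/3330·1 + 88/2331·1 = 1 ✓
b·c: 4901/3330·5/13 + 88/2331·(-7/4) = 1/2 ✓
b·c²: 4901/3330·25/169 + 88/2331·49/16 = 1/3 ✓
b·Ac: 88/2331·777/176 = 1/6 ✓; 3 stages ⇒ order 3.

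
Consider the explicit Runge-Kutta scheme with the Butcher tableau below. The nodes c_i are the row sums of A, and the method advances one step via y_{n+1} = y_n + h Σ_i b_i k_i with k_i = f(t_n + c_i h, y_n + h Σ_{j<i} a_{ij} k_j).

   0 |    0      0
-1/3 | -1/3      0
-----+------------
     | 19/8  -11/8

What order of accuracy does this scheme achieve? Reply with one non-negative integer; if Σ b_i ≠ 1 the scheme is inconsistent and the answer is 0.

b = (19/8, -11/8)
c = (0, -1/3)
Σ b_i: 19/8·1 + (-11/8)·1 = 1 ✓
b·c: (-11/8)·(-1/3) = 11/24 ≠ 1/2 ⇒ order 1.

1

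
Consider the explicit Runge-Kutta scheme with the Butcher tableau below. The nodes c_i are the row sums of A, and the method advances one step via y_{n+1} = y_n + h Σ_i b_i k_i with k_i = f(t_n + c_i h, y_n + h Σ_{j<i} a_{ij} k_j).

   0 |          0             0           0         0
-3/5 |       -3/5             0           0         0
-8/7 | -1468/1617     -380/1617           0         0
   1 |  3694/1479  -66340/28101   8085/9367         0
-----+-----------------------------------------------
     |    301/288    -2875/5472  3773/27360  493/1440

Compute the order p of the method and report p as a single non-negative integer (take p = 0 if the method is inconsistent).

b = (301/288, -2875/5472, 3773/27360, 493/1440)
c = (0, -3/5, -8/7, 1)
Ac = (0, 0, 76/539, 212/493)
Σ b_i: 301/288·1 + (-2875/5472)·1 + 3773/27360·1 + 493/1440·1 = 1 ✓
b·c: (-2875/5472)·(-3/5) + 3773/27360·(-8/7) + 493/1440·1 = 1/2 ✓
b·c²: (-2875/5472)·9/25 + 3773/27360·64/49 + 493/1440·1 = 1/3 ✓
b·Ac: 3773/27360·76/539 + 493/1440·212/493 = 1/6 ✓
b·c³: (-2875/5472)·(-27/125) + 3773/27360·(-512/343) + 493/1440·1 = 1/4 ✓
b·(c∘Ac): 3773/27360·(-608/3773) + 493/1440·212/493 = 1/8 ✓
b·Ac²: 3773/27360·(-228/2695) + 493/1440·684/2465 = 1/12 ✓
b·A²c: 493/1440·60/493 = 1/24 ✓; 4 stages ⇒ order 4.

4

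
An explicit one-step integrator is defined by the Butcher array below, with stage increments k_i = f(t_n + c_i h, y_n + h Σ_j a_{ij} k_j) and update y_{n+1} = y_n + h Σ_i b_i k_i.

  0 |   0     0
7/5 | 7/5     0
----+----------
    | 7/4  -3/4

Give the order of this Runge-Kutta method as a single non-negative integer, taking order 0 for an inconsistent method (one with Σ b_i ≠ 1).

1

b = (7/4, -3/4)
c = (0, 7/5)
Σ b_i: 7/4·1 + (-3/4)·1 = 1 ✓
b·c: (-3/4)·7/5 = -21/20 ≠ 1/2 ⇒ order 1.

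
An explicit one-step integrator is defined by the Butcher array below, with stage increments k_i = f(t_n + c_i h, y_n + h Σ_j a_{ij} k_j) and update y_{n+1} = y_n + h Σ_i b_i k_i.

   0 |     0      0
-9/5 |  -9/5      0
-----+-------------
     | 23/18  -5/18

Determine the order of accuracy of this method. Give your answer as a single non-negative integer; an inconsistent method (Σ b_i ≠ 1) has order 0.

2

b = (23/18, -5/18)
c = (0, -9/5)
Σ b_i: 23/18·1 + (-5/18)·1 = 1 ✓
b·c: (-5/18)·(-9/5) = 1/2 ✓; 2 stages ⇒ order 2.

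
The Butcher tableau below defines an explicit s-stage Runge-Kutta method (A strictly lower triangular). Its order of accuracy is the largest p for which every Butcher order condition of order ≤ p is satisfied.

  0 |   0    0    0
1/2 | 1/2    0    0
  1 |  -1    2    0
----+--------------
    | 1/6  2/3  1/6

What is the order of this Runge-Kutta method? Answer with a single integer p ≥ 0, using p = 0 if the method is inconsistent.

b = (1/6, 2/3, 1/6)
c = (0, 1/2, 1)
Ac = (0, 0, 1)
Σ b_i: 1/6·1 + 2/3·1 + 1/6·1 = 1 ✓
b·c: 2/3·1/2 + 1/6·1 = 1/2 ✓
b·c²: 2/3·1/4 + 1/6·1 = 1/3 ✓
b·Ac: 1/6·1 = 1/6 ✓; 3 stages ⇒ order 3.

3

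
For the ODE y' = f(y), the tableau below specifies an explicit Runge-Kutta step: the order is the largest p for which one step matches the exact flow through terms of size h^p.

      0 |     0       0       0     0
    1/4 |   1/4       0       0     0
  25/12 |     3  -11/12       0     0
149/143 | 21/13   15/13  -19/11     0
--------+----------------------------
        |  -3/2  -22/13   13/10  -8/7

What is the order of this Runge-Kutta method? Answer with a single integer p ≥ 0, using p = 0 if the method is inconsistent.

b = (-3/2, -22/13, 13/10, -8/7)
c = (0, 1/4, 25/12, 149/143)
Ac = (0, 0, -11/48, -1420/429)
Σ b_i: (-3/2)·1 + (-22/13)·1 + 13/10·1 + (-8/7)·1 = -1381/455 ≠ 1 ⇒ order 0.

0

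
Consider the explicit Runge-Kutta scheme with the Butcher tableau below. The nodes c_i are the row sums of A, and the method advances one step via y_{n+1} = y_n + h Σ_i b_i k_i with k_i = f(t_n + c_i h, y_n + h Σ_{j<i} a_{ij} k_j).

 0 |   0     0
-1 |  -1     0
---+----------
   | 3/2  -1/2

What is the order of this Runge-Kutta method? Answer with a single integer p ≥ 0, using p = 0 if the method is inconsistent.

b = (3/2, -1/2)
c = (0, -1)
Σ b_i: 3/2·1 + (-1/2)·1 = 1 ✓
b·c: (-1/2)·(-1) = 1/2 ✓; 2 stages ⇒ order 2.

2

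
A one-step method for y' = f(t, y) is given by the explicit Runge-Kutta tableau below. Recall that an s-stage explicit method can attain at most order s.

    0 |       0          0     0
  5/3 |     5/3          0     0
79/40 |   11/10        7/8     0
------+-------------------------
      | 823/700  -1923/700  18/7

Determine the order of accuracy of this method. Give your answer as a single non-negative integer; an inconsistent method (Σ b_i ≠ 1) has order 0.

2

b = (823/700, -1923/700, 18/7)
c = (0, 5/3, 79/40)
Ac = (0, 0, 35/24)
Σ b_i: 823/700·1 + (-1923/700)·1 + 18/7·1 = 1 ✓
b·c: (-1923/700)·5/3 + 18/7·79/40 = 1/2 ✓
b·c²: (-1923/700)·25/9 + 18/7·6241/1600 = 40307/16800 ≠ 1/3 ⇒ order 2.
b·Ac: 18/7·35/24 = 15/4 ≠ 1/6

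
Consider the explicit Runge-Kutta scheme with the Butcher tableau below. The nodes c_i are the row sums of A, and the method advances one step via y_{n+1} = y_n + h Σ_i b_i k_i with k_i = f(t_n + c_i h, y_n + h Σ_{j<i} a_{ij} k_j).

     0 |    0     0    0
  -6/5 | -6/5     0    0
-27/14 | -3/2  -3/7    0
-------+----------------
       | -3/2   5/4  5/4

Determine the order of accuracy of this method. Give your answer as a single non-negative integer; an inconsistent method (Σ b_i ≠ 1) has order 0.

b = (-3/2, 5/4, 5/4)
c = (0, -6/5, -27/14)
Ac = (0, 0, 18/35)
Σ b_i: (-3/2)·1 + 5/4·1 + 5/4·1 = 1 ✓
b·c: 5/4·(-6/5) + 5/4·(-27/14) = -219/56 ≠ 1/2 ⇒ order 1.

1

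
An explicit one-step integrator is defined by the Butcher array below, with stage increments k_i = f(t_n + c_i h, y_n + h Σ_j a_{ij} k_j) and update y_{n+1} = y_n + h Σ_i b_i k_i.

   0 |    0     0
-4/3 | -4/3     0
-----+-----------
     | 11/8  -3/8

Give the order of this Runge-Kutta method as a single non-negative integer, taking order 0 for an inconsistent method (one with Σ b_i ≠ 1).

b = (11/8, -3/8)
c = (0, -4/3)
Σ b_i: 11/8·1 + (-3/8)·1 = 1 ✓
b·c: (-3/8)·(-4/3) = 1/2 ✓; 2 stages ⇒ order 2.

2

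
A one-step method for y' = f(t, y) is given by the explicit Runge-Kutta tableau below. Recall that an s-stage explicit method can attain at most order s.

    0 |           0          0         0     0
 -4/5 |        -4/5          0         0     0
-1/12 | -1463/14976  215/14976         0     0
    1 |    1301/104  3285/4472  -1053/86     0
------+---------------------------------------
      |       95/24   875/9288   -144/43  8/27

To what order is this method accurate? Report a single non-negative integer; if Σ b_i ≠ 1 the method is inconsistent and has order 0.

b = (95/24, 875/9288, -144/43, 8/27)
c = (0, -4/5, -1/12, 1)
Ac = (0, 0, -43/3744, 45/104)
Σ b_i: 95/24·1 + 875/9288·1 + (-144/43)·1 + 8/27·1 = 1 ✓
b·c: 875/9288·(-4/5) + (-144/43)·(-1/12) + 8/27·1 = 1/2 ✓
b·c²: 875/9288·16/25 + (-144/43)·1/144 + 8/27·1 = 1/3 ✓
b·Ac: (-144/43)·(-43/3744) + 8/27·45/104 = 1/6 ✓
b·c³: 875/9288·(-64/125) + (-144/43)·(-1/1728) + 8/27·1 = 1/4 ✓
b·(c∘Ac): (-144/43)·43/44928 + 8/27·45/104 = 1/8 ✓
b·Ac²: (-144/43)·43/4680 + 8/27·801/2080 = 1/12 ✓
b·A²c: 8/27·9/64 = 1/24 ✓; 4 stages ⇒ order 4.

4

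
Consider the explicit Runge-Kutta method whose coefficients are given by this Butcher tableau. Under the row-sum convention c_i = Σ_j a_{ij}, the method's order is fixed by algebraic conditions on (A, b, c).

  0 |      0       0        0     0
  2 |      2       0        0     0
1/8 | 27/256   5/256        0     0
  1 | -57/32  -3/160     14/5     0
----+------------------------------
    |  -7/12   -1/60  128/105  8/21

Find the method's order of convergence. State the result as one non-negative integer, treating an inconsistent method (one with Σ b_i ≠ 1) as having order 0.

4

b = (-7/12, -1/60, 128/105, 8/21)
c = (0, 2, 1/8, 1)
Ac = (0, 0, 5/128, 5/16)
Σ b_i: (-7/12)·1 + (-1/60)·1 + 128/105·1 + 8/21·1 = 1 ✓
b·c: (-1/60)·2 + 128/105·1/8 + 8/21·1 = 1/2 ✓
b·c²: (-1/60)·4 + 128/105·1/64 + 8/21·1 = 1/3 ✓
b·Ac: 128/105·5/128 + 8/21·5/16 = 1/6 ✓
b·c³: (-1/60)·8 + 128/105·1/512 + 8/21·1 = 1/4 ✓
b·(c∘Ac): 128/105·5/1024 + 8/21·5/16 = 1/8 ✓
b·Ac²: 128/105·5/64 + 8/21·(-1/32) = 1/12 ✓
b·A²c: 8/21·7/64 = 1/24 ✓; 4 stages ⇒ order 4.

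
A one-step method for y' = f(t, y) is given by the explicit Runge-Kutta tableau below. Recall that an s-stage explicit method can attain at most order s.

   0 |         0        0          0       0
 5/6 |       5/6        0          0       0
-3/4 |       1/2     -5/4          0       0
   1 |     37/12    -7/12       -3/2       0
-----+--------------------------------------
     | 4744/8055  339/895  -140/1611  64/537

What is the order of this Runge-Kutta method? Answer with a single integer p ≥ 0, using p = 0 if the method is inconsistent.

3

b = (4744/8055, 339/895, -140/1611, 64/537)
c = (0, 5/6, -3/4, 1)
Ac = (0, 0, -25/24, 23/36)
Σ b_i: 4744/8055·1 + 339/895·1 + (-140/1611)·1 + 64/537·1 = 1 ✓
b·c: 339/895·5/6 + (-140/1611)·(-3/4) + 64/537·1 = 1/2 ✓
b·c²: 339/895·25/36 + (-140/1611)·9/16 + 64/537·1 = 1/3 ✓
b·Ac: (-140/1611)·(-25/24) + 64/537·23/36 = 1/6 ✓
b·c³: 339/895·125/216 + (-140/1611)·(-27/64) + 64/537·1 = 9667/25776 ≠ 1/4 ⇒ order 3.
b·(c∘Ac): (-140/1611)·25/32 + 64/537·23/36 = 319/38664 ≠ 1/8
b·Ac²: (-140/1611)·(-125/144) + 64/537·(-1079/864) = -473/6444 ≠ 1/12
b·A²c: 64/537·25/16 = 100/537 ≠ 1/24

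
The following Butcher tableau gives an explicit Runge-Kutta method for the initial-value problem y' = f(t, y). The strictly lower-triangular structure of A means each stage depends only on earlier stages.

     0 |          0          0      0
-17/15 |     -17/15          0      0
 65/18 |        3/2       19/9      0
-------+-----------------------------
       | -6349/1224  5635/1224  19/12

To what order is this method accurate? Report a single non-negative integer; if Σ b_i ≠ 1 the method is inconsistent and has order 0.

b = (-6349/1224, 5635/1224, 19/12)
c = (0, -17/15, 65/18)
Ac = (0, 0, -323/135)
Σ b_i: (-6349/1224)·1 + 5635/1224·1 + 19/12·1 = 1 ✓
b·c: 5635/1224·(-17/15) + 19/12·65/18 = 1/2 ✓
b·c²: 5635/1224·289/225 + 19/12·4225/324 = 516329/19440 ≠ 1/3 ⇒ order 2.
b·Ac: 19/12·(-323/135) = -6137/1620 ≠ 1/6

2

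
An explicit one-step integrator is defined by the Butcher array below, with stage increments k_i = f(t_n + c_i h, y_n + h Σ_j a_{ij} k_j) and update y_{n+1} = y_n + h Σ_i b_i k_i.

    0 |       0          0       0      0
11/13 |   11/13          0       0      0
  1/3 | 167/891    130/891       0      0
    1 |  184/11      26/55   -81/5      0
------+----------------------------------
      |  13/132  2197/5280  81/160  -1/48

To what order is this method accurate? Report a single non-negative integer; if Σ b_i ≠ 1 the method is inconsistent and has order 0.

4

b = (13/132, 2197/5280, 81/160, -1/48)
c = (0, 11/13, 1/3, 1)
Ac = (0, 0, 10/81, -5)
Σ b_i: 13/132·1 + 2197/5280·1 + 81/160·1 + (-1/48)·1 = 1 ✓
b·c: 2197/5280·11/13 + 81/160·1/3 + (-1/48)·1 = 1/2 ✓
b·c²: 2197/5280·121/169 + 81/160·1/9 + (-1/48)·1 = 1/3 ✓
b·Ac: 81/160·10/81 + (-1/48)·(-5) = 1/6 ✓
b·c³: 2197/5280·1331/2197 + 81/160·1/27 + (-1/48)·1 = 1/4 ✓
b·(c∘Ac): 81/160·10/243 + (-1/48)·(-5) = 1/8 ✓
b·Ac²: 81/160·110/1053 + (-1/48)·(-19/13) = 1/12 ✓
b·A²c: (-1/48)·(-2) = 1/24 ✓; 4 stages ⇒ order 4.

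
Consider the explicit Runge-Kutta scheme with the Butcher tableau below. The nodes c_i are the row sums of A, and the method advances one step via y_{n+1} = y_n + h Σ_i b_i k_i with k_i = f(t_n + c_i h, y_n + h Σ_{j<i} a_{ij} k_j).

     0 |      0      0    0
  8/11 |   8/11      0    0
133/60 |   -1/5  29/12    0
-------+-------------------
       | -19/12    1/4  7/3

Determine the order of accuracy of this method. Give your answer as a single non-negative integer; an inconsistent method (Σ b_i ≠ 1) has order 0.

1

b = (-19/12, 1/4, 7/3)
c = (0, 8/11, 133/60)
Ac = (0, 0, 58/33)
Σ b_i: (-19/12)·1 + 1/4·1 + 7/3·1 = 1 ✓
b·c: 1/4·8/11 + 7/3·133/60 = 10601/1980 ≠ 1/2 ⇒ order 1.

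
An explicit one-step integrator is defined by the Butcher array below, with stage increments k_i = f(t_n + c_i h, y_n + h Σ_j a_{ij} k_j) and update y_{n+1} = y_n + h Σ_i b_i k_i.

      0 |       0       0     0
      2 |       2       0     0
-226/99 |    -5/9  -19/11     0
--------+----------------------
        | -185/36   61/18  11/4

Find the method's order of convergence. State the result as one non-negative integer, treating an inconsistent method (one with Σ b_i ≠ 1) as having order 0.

2

b = (-185/36, 61/18, 11/4)
c = (0, 2, -226/99)
Ac = (0, 0, -38/11)
Σ b_i: (-185/36)·1 + 61/18·1 + 11/4·1 = 1 ✓
b·c: 61/18·2 + 11/4·(-226/99) = 1/2 ✓
b·c²: 61/18·4 + 11/4·51076/9801 = 24847/891 ≠ 1/3 ⇒ order 2.
b·Ac: 11/4·(-38/11) = -19/2 ≠ 1/6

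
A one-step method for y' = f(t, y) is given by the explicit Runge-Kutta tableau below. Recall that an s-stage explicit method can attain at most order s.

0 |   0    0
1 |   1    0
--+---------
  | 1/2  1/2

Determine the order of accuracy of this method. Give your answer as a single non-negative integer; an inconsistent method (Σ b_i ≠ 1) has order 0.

2

b = (1/2, 1/2)
c = (0, 1)
Σ b_i: 1/2·1 + 1/2·1 = 1 ✓
b·c: 1/2·1 = 1/2 ✓; 2 stages ⇒ order 2.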